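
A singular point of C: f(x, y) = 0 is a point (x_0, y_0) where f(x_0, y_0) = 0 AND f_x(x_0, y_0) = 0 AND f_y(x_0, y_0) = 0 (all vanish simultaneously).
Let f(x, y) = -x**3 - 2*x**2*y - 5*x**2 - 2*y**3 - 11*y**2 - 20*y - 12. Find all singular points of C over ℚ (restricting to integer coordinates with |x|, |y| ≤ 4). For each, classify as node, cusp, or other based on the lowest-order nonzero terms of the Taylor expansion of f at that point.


Singular points: {(0, -2)}; classification: node.

Compute partial derivatives:
  f_x = -3*x**2 - 4*x*y - 10*x.
  f_y = -2*x**2 - 6*y**2 - 22*y - 20.
Scan x_0 ∈ {−4, ..., 4}. For each x_0, f_y(x_0, y) is a polynomial in y; find its integer roots y ∈ {−4, ..., 4}, then test f_x and f at those candidates.
  x = -4: f_y(-4, y) = -6*y**2 - 22*y - 52; no integer root y with |y| ≤ 4.
  x = -3: f_y(-3, y) = -6*y**2 - 22*y - 38; no integer root y with |y| ≤ 4.
  x = -2: f_y(-2, y) = -6*y**2 - 22*y - 28; no integer root y with |y| ≤ 4.
  x = -1: f_y(-1, y) = -6*y**2 - 22*y - 22; no integer root y with |y| ≤ 4.
  x = 0: f_y(0, y) = -6*y**2 - 22*y - 20; vanishes at y ∈ {-2}. (0, -2): f_x = 0, f = 0 — SINGULAR.
  x = 1: f_y(1, y) = -6*y**2 - 22*y - 22; no integer root y with |y| ≤ 4.
  x = 2: f_y(2, y) = -6*y**2 - 22*y - 28; no integer root y with |y| ≤ 4.
  x = 3: f_y(3, y) = -6*y**2 - 22*y - 38; no integer root y with |y| ≤ 4.
  x = 4: f_y(4, y) = -6*y**2 - 22*y - 52; no integer root y with |y| ≤ 4.
Only singular point on the grid: (0, -2).
Classify: substitute x = 0 + u, y = -2 + v and expand: f = -u**3 - 2*u**2*v - u**2 - 2*v**3 + v**2.
No constant or linear terms (consistent with a singular point). Quadratic part: -u**2 + v**2. Cubic part: -u**3 - 2*u**2*v - 2*v**3.
The quadratic part v**2 - u**2 = (v − u)(v + u) splits into two distinct linear factors, so there are two distinct tangent lines y − -2 = ±(x − 0) — this is a node (ordinary double point).
Classification: node.


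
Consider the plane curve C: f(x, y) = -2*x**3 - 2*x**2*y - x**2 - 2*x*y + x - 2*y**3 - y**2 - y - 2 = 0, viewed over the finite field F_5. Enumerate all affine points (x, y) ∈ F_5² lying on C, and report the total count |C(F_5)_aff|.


Affine F_5-points: {(0, 4), (2, 0), (3, 1), (3, 3), (4, 4)}; count = 5.

For each of the 25 pairs (x, y) ∈ F_5², evaluate f(x, y) mod 5. Record the zeros.
  x = 0: [0↦3, 1↦4, 2↦1, 3↦2, 4↦0]  zeros at y ∈ {4}
  x = 1: [0↦1, 1↦3, 2↦1, 3↦3, 4↦2]  zeros at y ∈ ∅
  x = 2: [0↦0, 1↦4, 2↦4, 3↦3, 4↦4]  zeros at y ∈ {0}
  x = 3: [0↦3, 1↦0, 2↦3, 3↦0, 4↦4]  zeros at y ∈ {1, 3}
  x = 4: [0↦3, 1↦4, 2↦1, 3↦2, 4↦0]  zeros at y ∈ {4}
Collecting zeros: affine points = {(0, 4), (2, 0), (3, 1), (3, 3), (4, 4)}.
Total count |C(F_5)_aff| = 5.


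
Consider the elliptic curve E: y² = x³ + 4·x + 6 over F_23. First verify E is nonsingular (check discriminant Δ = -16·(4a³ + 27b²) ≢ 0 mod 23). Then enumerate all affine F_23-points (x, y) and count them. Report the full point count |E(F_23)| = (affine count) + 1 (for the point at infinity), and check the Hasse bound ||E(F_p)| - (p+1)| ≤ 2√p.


Affine points = {(0, 11), (0, 12), (5, 6), (5, 17), (6, 4), (6, 19), (7, 3), (7, 20), (9, 9), (9, 14), (11, 1), (11, 22), (13, 1), (13, 22), (14, 0), (16, 7), (16, 16), (19, 8), (19, 15), (20, 6), (20, 17), (21, 6), (21, 17), (22, 1), (22, 22)}; affine count = 25; |E(F_23)| = 26.

Discriminant check: Δ ∝ 4a³ + 27b² = 4·4³ + 27·6² = 4·64 + 27·36 ≡ 9 (mod 23). Nonzero ⇒ E is nonsingular.
For each x ∈ F_23, compute rhs = x³ + 4·x + 6 mod 23, then count y ∈ F_23 with y² ≡ rhs.
  x = 0: rhs = 6, matching y values: 11, 12 (2 points).
  x = 1: rhs = 11, matching y values: none (0 points).
  x = 2: rhs = 22, matching y values: none (0 points).
  x = 3: rhs = 22, matching y values: none (0 points).
  x = 4: rhs = 17, matching y values: none (0 points).
  x = 5: rhs = 13, matching y values: 6, 17 (2 points).
  x = 6: rhs = 16, matching y values: 4, 19 (2 points).
  x = 7: rhs = 9, matching y values: 3, 20 (2 points).
  x = 8: rhs = 21, matching y values: none (0 points).
  x = 9: rhs = 12, matching y values: 9, 14 (2 points).
  x = 10: rhs = 11, matching y values: none (0 points).
  x = 11: rhs = 1, matching y values: 1, 22 (2 points).
  x = 12: rhs = 11, matching y values: none (0 points).
  x = 13: rhs = 1, matching y values: 1, 22 (2 points).
  x = 14: rhs = 0, matching y values: 0 (1 points).
  x = 15: rhs = 14, matching y values: none (0 points).
  x = 16: rhs = 3, matching y values: 7, 16 (2 points).
  x = 17: rhs = 19, matching y values: none (0 points).
  x = 18: rhs = 22, matching y values: none (0 points).
  x = 19: rhs = 18, matching y values: 8, 15 (2 points).
  x = 20: rhs = 13, matching y values: 6, 17 (2 points).
  x = 21: rhs = 13, matching y values: 6, 17 (2 points).
  x = 22: rhs = 1, matching y values: 1, 22 (2 points).
Total affine count: 25.
Full point count |E(F_23)| = 25 + 1 = 26.
Hasse bound: |26 − (23+1)| = |2| = 2 ≤ 2√23 ≈ 9.5917 ✓.


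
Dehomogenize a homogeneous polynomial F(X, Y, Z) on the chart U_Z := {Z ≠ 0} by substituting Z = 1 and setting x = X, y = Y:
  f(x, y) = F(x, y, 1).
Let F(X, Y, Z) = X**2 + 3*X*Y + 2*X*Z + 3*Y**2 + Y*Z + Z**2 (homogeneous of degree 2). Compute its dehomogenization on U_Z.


f(x, y) = x**2 + 3*x*y + 2*x + 3*y**2 + y + 1

On U_Z we set Z = 1. Each monomial c·X^i·Y^j·Z^k in F becomes c·x^i·y^j·1^k = c·x^i·y^j.
Substituting Z = 1: F(X, Y, 1) = x**2 + 3*x*y + 2*x + 3*y**2 + y + 1.
Note: deg(f) ≤ deg(F) = 2; strict inequality happens when F is divisible by Z (lost terms).


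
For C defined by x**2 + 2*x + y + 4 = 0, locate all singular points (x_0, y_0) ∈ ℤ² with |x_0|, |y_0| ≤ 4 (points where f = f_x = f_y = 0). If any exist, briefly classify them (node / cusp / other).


No singular points in the scanned grid; C is smooth there.

Compute partial derivatives:
  f_x = 2*x + 2.
  f_y = 1.
f_y = 1 is a nonzero constant, so f_y never vanishes: no point (x, y) can satisfy f = f_x = f_y = 0. In particular no (x, y) ∈ {−4, ..., 4}² is singular; the curve is smooth.


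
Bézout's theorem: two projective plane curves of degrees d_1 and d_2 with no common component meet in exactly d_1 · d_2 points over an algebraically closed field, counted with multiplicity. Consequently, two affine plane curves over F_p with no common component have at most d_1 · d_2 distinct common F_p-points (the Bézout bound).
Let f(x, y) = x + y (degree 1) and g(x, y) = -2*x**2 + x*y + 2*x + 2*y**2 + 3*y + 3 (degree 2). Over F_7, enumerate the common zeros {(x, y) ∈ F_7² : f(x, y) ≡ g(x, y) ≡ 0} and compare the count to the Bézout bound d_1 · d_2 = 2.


Common zeros: ∅; count = 0; Bézout bound = 2.

deg(f) = 1, deg(g) = 2, so Bézout bound = 2.
Scan x ∈ F_7. For each x, list the y ∈ F_7 with f(x, y) ≡ 0 and those with g(x, y) ≡ 0 (mod 7); the common zeros in that column are the intersection.
  x = 0: f ≡ 0 at y ∈ {0}; g ≡ 0 at y ∈ ∅; common: ∅.
  x = 1: f ≡ 0 at y ∈ {6}; g ≡ 0 at y ∈ ∅; common: ∅.
  x = 2: f ≡ 0 at y ∈ {5}; g ≡ 0 at y ∈ ∅; common: ∅.
  x = 3: f ≡ 0 at y ∈ {4}; g ≡ 0 at y ∈ ∅; common: ∅.
  x = 4: f ≡ 0 at y ∈ {3}; g ≡ 0 at y ∈ {0}; common: ∅.
  x = 5: f ≡ 0 at y ∈ {2}; g ≡ 0 at y ∈ ∅; common: ∅.
  x = 6: f ≡ 0 at y ∈ {1}; g ≡ 0 at y ∈ ∅; common: ∅.
Collecting: common zeros = ∅, so the count is 0.
Comparison with the Bézout bound: 0 ≤ 2 = deg(f)·deg(g), as expected for curves with no common component (the affine F_7-count falls short of the bound because intersections may lie at infinity, over extension fields, or carry multiplicity).


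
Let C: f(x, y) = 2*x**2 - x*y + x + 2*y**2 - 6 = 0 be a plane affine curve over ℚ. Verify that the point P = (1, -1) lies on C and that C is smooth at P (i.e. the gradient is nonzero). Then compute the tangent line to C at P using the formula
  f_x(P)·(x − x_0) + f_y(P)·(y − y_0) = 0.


Tangent line at P: 6*x - 5*y - 11 = 0.

Step 1: f(1, -1) = 0, so P lies on C.
Step 2: partial derivatives
  f_x(x, y) = 4*x - y + 1, f_y(x, y) = -x + 4*y.
  f_x(P) = 6, f_y(P) = -5 (gradient nonzero, so P is smooth).
Step 3: tangent line at P: 6·(x − 1) + -5·(y − -1) = 0.
Expanding: 6*x - 5*y - 11 = 0.


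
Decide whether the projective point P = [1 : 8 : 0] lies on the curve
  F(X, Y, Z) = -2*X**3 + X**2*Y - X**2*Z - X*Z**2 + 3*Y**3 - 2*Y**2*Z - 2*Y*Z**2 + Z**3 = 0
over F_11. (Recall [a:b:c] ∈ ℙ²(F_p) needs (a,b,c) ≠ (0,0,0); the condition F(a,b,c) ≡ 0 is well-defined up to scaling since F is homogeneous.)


F(1,8,0) ≡ 2 (mod 11); P is NOT on the curve.

Evaluate F(1, 8, 0) term-by-term (mod 11).
  -2*X**3 ↦ -2·1·1·1 = -2
  X**2*Y ↦ 1·1·8·1 = 8
  -X**2*Z ↦ -1·1·1·0 = 0
  -X*Z**2 ↦ -1·1·1·0 = 0
  3*Y**3 ↦ 3·1·512·1 = 1536
  -2*Y**2*Z ↦ -2·1·64·0 = 0
  -2*Y*Z**2 ↦ -2·1·8·0 = 0
  Z**3 ↦ 1·1·1·0 = 0
Sum: F(1, 8, 0) = (-2) + (8) + (0) + (0) + (1536) + (0) + (0) + (0) = 1542.
Reducing mod 11: 1542 ≡ 2 (mod 11).
Since F(a, b, c) ≡ 2 ≠ 0 (mod 11), P does NOT lie on the curve.


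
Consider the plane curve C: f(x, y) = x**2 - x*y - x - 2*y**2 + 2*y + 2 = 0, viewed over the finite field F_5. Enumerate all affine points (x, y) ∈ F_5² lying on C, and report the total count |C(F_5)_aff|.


Affine F_5-points: {(0, 3), (3, 1), (4, 1), (4, 3)}; count = 4.

For each of the 25 pairs (x, y) ∈ F_5², evaluate f(x, y) mod 5. Record the zeros.
  x = 0: [0↦2, 1↦2, 2↦3, 3↦0, 4↦3]  zeros at y ∈ {3}
  x = 1: [0↦2, 1↦1, 2↦1, 3↦2, 4↦4]  zeros at y ∈ ∅
  x = 2: [0↦4, 1↦2, 2↦1, 3↦1, 4↦2]  zeros at y ∈ ∅
  x = 3: [0↦3, 1↦0, 2↦3, 3↦2, 4↦2]  zeros at y ∈ {1}
  x = 4: [0↦4, 1↦0, 2↦2, 3↦0, 4↦4]  zeros at y ∈ {1, 3}
Collecting zeros: affine points = {(0, 3), (3, 1), (4, 1), (4, 3)}.
Total count |C(F_5)_aff| = 4.


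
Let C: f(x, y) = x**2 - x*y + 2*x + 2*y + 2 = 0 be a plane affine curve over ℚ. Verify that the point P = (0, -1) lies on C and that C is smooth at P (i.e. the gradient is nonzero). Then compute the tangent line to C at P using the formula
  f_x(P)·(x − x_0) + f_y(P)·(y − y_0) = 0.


Tangent line at P: 3*x + 2*y + 2 = 0.

Step 1: f(0, -1) = 0, so P lies on C.
Step 2: partial derivatives
  f_x(x, y) = 2*x - y + 2, f_y(x, y) = 2 - x.
  f_x(P) = 3, f_y(P) = 2 (gradient nonzero, so P is smooth).
Step 3: tangent line at P: 3·(x − 0) + 2·(y − -1) = 0.
Expanding: 3*x + 2*y + 2 = 0.


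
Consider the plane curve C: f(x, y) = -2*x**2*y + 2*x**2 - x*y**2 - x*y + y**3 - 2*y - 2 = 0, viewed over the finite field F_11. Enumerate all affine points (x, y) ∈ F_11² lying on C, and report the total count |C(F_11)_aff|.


Affine F_11-points: {(1, 0), (4, 1), (5, 7), (5, 10), (6, 9), (6, 10), (9, 9), (10, 0)}; count = 8.

For each of the 121 pairs (x, y) ∈ F_11², evaluate f(x, y) mod 11. Record the zeros.
  x = 0: [0↦9, 1↦8, 2↦2, 3↦8, 4↦10, 5↦3, 6↦4, 7↦8, 8↦10, 9↦5, 10↦10]  zeros at y ∈ ∅
  x = 1: [0↦0, 1↦6, 2↦5, 3↦3, 4↦6, 5↦9, 6↦7, 7↦6, 8↦1, 9↦9, 10↦3]  zeros at y ∈ {0}
  x = 2: [0↦6, 1↦4, 2↦4, 3↦1, 4↦1, 5↦10, 6↦1, 7↦2, 8↦8, 9↦3, 10↦4]  zeros at y ∈ ∅
  x = 3: [0↦5, 1↦2, 2↦10, 3↦2, 4↦6, 5↦6, 6↦8, 7↦7, 8↦9, 9↦9, 10↦2]  zeros at y ∈ ∅
  x = 4: [0↦8, 1↦0, 2↦1, 3↦6, 4↦10, 5↦8, 6↦6, 7↦10, 8↦4, 9↦5, 10↦8]  zeros at y ∈ {1}
  x = 5: [0↦4, 1↦9, 2↦10, 3↦2, 4↦2, 5↦5, 6↦6, 7↦0, 8↦4, 9↦2, 10↦0]  zeros at y ∈ {7, 10}
  x = 6: [0↦4, 1↦7, 2↦4, 3↦1, 4↦4, 5↦8, 6↦8, 7↦10, 8↦9, 9↦0, 10↦0]  zeros at y ∈ {9, 10}
  x = 7: [0↦8, 1↦5, 2↦5, 3↦3, 4↦5, 5↦6, 6↦1, 7↦7, 8↦8, 9↦10, 10↦8]  zeros at y ∈ ∅
  x = 8: [0↦5, 1↦3, 2↦2, 3↦8, 4↦5, 5↦10, 6↦7, 7↦2, 8↦1, 9↦10, 10↦2]  zeros at y ∈ ∅
  x = 9: [0↦6, 1↦1, 2↦6, 3↦5, 4↦4, 5↦9, 6↦4, 7↦6, 8↦10, 9↦0, 10↦4]  zeros at y ∈ {9}
  x = 10: [0↦0, 1↦10, 2↦6, 3↦5, 4↦2, 5↦3, 6↦3, 7↦8, 8↦2, 9↦2, 10↦3]  zeros at y ∈ {0}
Collecting zeros: affine points = {(1, 0), (4, 1), (5, 7), (5, 10), (6, 9), (6, 10), (9, 9), (10, 0)}.
Total count |C(F_11)_aff| = 8.


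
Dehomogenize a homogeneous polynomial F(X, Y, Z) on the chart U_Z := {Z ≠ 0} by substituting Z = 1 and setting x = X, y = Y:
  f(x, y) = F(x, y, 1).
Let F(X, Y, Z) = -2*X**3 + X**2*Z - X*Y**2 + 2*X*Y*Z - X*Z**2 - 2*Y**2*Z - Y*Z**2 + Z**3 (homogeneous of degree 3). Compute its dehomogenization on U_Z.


f(x, y) = -2*x**3 + x**2 - x*y**2 + 2*x*y - x - 2*y**2 - y + 1

On U_Z we set Z = 1. Each monomial c·X^i·Y^j·Z^k in F becomes c·x^i·y^j·1^k = c·x^i·y^j.
Substituting Z = 1: F(X, Y, 1) = -2*x**3 + x**2 - x*y**2 + 2*x*y - x - 2*y**2 - y + 1.
Note: deg(f) ≤ deg(F) = 3; strict inequality happens when F is divisible by Z (lost terms).


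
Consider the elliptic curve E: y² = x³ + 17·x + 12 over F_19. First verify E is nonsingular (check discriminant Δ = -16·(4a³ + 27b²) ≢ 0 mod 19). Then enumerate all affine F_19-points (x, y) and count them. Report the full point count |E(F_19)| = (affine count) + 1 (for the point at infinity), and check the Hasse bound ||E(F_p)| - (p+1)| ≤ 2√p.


Affine points = {(1, 7), (1, 12), (2, 4), (2, 15), (4, 7), (4, 12), (6, 8), (6, 11), (9, 1), (9, 18), (10, 2), (10, 17), (12, 5), (12, 14), (13, 6), (13, 13), (14, 7), (14, 12)}; affine count = 18; |E(F_19)| = 19.

Discriminant check: Δ ∝ 4a³ + 27b² = 4·17³ + 27·12² = 4·4913 + 27·144 ≡ 18 (mod 19). Nonzero ⇒ E is nonsingular.
For each x ∈ F_19, compute rhs = x³ + 17·x + 12 mod 19, then count y ∈ F_19 with y² ≡ rhs.
  x = 0: rhs = 12, matching y values: none (0 points).
  x = 1: rhs = 11, matching y values: 7, 12 (2 points).
  x = 2: rhs = 16, matching y values: 4, 15 (2 points).
  x = 3: rhs = 14, matching y values: none (0 points).
  x = 4: rhs = 11, matching y values: 7, 12 (2 points).
  x = 5: rhs = 13, matching y values: none (0 points).
  x = 6: rhs = 7, matching y values: 8, 11 (2 points).
  x = 7: rhs = 18, matching y values: none (0 points).
  x = 8: rhs = 14, matching y values: none (0 points).
  x = 9: rhs = 1, matching y values: 1, 18 (2 points).
  x = 10: rhs = 4, matching y values: 2, 17 (2 points).
  x = 11: rhs = 10, matching y values: none (0 points).
  x = 12: rhs = 6, matching y values: 5, 14 (2 points).
  x = 13: rhs = 17, matching y values: 6, 13 (2 points).
  x = 14: rhs = 11, matching y values: 7, 12 (2 points).
  x = 15: rhs = 13, matching y values: none (0 points).
  x = 16: rhs = 10, matching y values: none (0 points).
  x = 17: rhs = 8, matching y values: none (0 points).
  x = 18: rhs = 13, matching y values: none (0 points).
Total affine count: 18.
Full point count |E(F_19)| = 18 + 1 = 19.
Hasse bound: |19 − (19+1)| = |-1| = 1 ≤ 2√19 ≈ 8.7178 ✓.


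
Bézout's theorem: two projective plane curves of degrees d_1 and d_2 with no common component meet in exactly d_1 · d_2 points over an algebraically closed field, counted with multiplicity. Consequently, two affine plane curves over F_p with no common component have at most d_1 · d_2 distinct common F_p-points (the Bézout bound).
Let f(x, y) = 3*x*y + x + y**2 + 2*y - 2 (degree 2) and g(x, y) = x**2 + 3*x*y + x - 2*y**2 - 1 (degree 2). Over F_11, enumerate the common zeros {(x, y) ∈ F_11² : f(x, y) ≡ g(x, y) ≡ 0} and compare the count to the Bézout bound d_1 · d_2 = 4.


Common zeros: {(0, 4), (8, 6)}; count = 2; Bézout bound = 4.

deg(f) = 2, deg(g) = 2, so Bézout bound = 4.
Scan x ∈ F_11. For each x, list the y ∈ F_11 with f(x, y) ≡ 0 and those with g(x, y) ≡ 0 (mod 11); the common zeros in that column are the intersection.
  x = 0: f ≡ 0 at y ∈ {4, 5}; g ≡ 0 at y ∈ {4, 7}; common: {4}.
  x = 1: f ≡ 0 at y ∈ ∅; g ≡ 0 at y ∈ ∅; common: ∅.
  x = 2: f ≡ 0 at y ∈ {0, 3}; g ≡ 0 at y ∈ ∅; common: ∅.
  x = 3: f ≡ 0 at y ∈ ∅; g ≡ 0 at y ∈ {0, 10}; common: ∅.
  x = 4: f ≡ 0 at y ∈ {9, 10}; g ≡ 0 at y ∈ ∅; common: ∅.
  x = 5: f ≡ 0 at y ∈ ∅; g ≡ 0 at y ∈ ∅; common: ∅.
  x = 6: f ≡ 0 at y ∈ ∅; g ≡ 0 at y ∈ {3, 6}; common: ∅.
  x = 7: f ≡ 0 at y ∈ {2, 8}; g ≡ 0 at y ∈ {0, 5}; common: ∅.
  x = 8: f ≡ 0 at y ∈ {1, 6}; g ≡ 0 at y ∈ {6}; common: {6}.
  x = 9: f ≡ 0 at y ∈ ∅; g ≡ 0 at y ∈ {4}; common: ∅.
  x = 10: f ≡ 0 at y ∈ ∅; g ≡ 0 at y ∈ {5, 10}; common: ∅.
Collecting: common zeros = {(0, 4), (8, 6)}, so the count is 2.
Comparison with the Bézout bound: 2 ≤ 4 = deg(f)·deg(g), as expected for curves with no common component (the affine F_11-count falls short of the bound because intersections may lie at infinity, over extension fields, or carry multiplicity).


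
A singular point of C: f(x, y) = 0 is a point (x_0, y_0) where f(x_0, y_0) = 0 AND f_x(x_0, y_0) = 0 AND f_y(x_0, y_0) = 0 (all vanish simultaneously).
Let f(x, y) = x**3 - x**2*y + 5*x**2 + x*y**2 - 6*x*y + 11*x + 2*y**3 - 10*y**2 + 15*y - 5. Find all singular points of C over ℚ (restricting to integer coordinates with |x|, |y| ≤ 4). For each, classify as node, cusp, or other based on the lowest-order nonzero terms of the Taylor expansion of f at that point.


Singular points: {(-1, 2)}; classification: cusp.

Compute partial derivatives:
  f_x = 3*x**2 - 2*x*y + 10*x + y**2 - 6*y + 11.
  f_y = -x**2 + 2*x*y - 6*x + 6*y**2 - 20*y + 15.
Scan x_0 ∈ {−4, ..., 4}. For each x_0, f_y(x_0, y) is a polynomial in y; find its integer roots y ∈ {−4, ..., 4}, then test f_x and f at those candidates.
  x = -4: f_y(-4, y) = 6*y**2 - 28*y + 23; no integer root y with |y| ≤ 4.
  x = -3: f_y(-3, y) = 6*y**2 - 26*y + 24; vanishes at y ∈ {3}. (-3, 3): f_x = 17 ≠ 0.
  x = -2: f_y(-2, y) = 6*y**2 - 24*y + 23; no integer root y with |y| ≤ 4.
  x = -1: f_y(-1, y) = 6*y**2 - 22*y + 20; vanishes at y ∈ {2}. (-1, 2): f_x = 0, f = 0 — SINGULAR.
  x = 0: f_y(0, y) = 6*y**2 - 20*y + 15; no integer root y with |y| ≤ 4.
  x = 1: f_y(1, y) = 6*y**2 - 18*y + 8; no integer root y with |y| ≤ 4.
  x = 2: f_y(2, y) = 6*y**2 - 16*y - 1; no integer root y with |y| ≤ 4.
  x = 3: f_y(3, y) = 6*y**2 - 14*y - 12; vanishes at y ∈ {3}. (3, 3): f_x = 41 ≠ 0.
  x = 4: f_y(4, y) = 6*y**2 - 12*y - 25; no integer root y with |y| ≤ 4.
Only singular point on the grid: (-1, 2).
Classify: substitute x = -1 + u, y = 2 + v and expand: f = u**3 - u**2*v + u*v**2 + 2*v**3 + v**2.
No constant or linear terms (consistent with a singular point). Quadratic part: v**2. Cubic part: u**3 - u**2*v + u*v**2 + 2*v**3.
The quadratic part v**2 is a perfect square, so there is a single (double) tangent line v = 0, i.e. y = 2. Restricting the cubic part to that line (v = 0) leaves u**3 ≠ 0, so f is not divisible by v and the branch is v² ≈ -u**3 to lowest order — this is a cusp.
Classification: cusp.


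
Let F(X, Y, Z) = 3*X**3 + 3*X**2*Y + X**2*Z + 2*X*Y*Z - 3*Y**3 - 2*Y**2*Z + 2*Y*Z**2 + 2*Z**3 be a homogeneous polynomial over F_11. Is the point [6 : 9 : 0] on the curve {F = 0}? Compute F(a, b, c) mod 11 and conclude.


F(6,9,0) ≡ 5 (mod 11); P is NOT on the curve.

Evaluate F(6, 9, 0) term-by-term (mod 11).
  3*X**3 ↦ 3·216·1·1 = 648
  3*X**2*Y ↦ 3·36·9·1 = 972
  X**2*Z ↦ 1·36·1·0 = 0
  2*X*Y*Z ↦ 2·6·9·0 = 0
  -3*Y**3 ↦ -3·1·729·1 = -2187
  -2*Y**2*Z ↦ -2·1·81·0 = 0
  2*Y*Z**2 ↦ 2·1·9·0 = 0
  2*Z**3 ↦ 2·1·1·0 = 0
Sum: F(6, 9, 0) = (648) + (972) + (0) + (0) + (-2187) + (0) + (0) + (0) = -567.
Reducing mod 11: -567 ≡ 5 (mod 11).
Since F(a, b, c) ≡ 5 ≠ 0 (mod 11), P does NOT lie on the curve.


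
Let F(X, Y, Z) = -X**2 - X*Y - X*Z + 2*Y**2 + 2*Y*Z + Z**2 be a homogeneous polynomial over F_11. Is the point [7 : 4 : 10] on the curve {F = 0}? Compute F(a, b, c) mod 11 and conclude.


F(7,4,10) ≡ 10 (mod 11); P is NOT on the curve.

Evaluate F(7, 4, 10) term-by-term (mod 11).
  -X**2 ↦ -1·49·1·1 = -49
  -X*Y ↦ -1·7·4·1 = -28
  -X*Z ↦ -1·7·1·10 = -70
  2*Y**2 ↦ 2·1·16·1 = 32
  2*Y*Z ↦ 2·1·4·10 = 80
  Z**2 ↦ 1·1·1·100 = 100
Sum: F(7, 4, 10) = (-49) + (-28) + (-70) + (32) + (80) + (100) = 65.
Reducing mod 11: 65 ≡ 10 (mod 11).
Since F(a, b, c) ≡ 10 ≠ 0 (mod 11), P does NOT lie on the curve.


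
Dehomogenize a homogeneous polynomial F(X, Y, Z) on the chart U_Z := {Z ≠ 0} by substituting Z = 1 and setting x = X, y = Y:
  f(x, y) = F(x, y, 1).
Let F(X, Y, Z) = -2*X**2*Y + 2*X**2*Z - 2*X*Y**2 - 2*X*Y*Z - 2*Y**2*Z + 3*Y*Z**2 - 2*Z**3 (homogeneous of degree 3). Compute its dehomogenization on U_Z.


f(x, y) = -2*x**2*y + 2*x**2 - 2*x*y**2 - 2*x*y - 2*y**2 + 3*y - 2

On U_Z we set Z = 1. Each monomial c·X^i·Y^j·Z^k in F becomes c·x^i·y^j·1^k = c·x^i·y^j.
Substituting Z = 1: F(X, Y, 1) = -2*x**2*y + 2*x**2 - 2*x*y**2 - 2*x*y - 2*y**2 + 3*y - 2.
Note: deg(f) ≤ deg(F) = 3; strict inequality happens when F is divisible by Z (lost terms).


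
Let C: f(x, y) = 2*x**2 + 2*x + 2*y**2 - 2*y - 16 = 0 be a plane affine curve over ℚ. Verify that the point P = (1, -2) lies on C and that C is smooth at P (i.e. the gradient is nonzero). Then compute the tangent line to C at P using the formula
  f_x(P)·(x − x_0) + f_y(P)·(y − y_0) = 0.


Tangent line at P: 6*x - 10*y - 26 = 0.

Step 1: f(1, -2) = 0, so P lies on C.
Step 2: partial derivatives
  f_x(x, y) = 4*x + 2, f_y(x, y) = 4*y - 2.
  f_x(P) = 6, f_y(P) = -10 (gradient nonzero, so P is smooth).
Step 3: tangent line at P: 6·(x − 1) + -10·(y − -2) = 0.
Expanding: 6*x - 10*y - 26 = 0.


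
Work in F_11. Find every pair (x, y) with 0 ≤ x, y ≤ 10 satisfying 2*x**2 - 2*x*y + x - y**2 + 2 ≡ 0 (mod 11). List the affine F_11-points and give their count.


Affine F_11-points: {(2, 2), (2, 5), (5, 2), (5, 10), (8, 1), (8, 5), (9, 1), (9, 3), (10, 3), (10, 10)}; count = 10.

For each of the 121 pairs (x, y) ∈ F_11², evaluate f(x, y) mod 11. Record the zeros.
  x = 0: [0↦2, 1↦1, 2↦9, 3↦4, 4↦8, 5↦10, 6↦10, 7↦8, 8↦4, 9↦9, 10↦1]  zeros at y ∈ ∅
  x = 1: [0↦5, 1↦2, 2↦8, 3↦1, 4↦3, 5↦3, 6↦1, 7↦8, 8↦2, 9↦5, 10↦6]  zeros at y ∈ ∅
  x = 2: [0↦1, 1↦7, 2↦0, 3↦2, 4↦2, 5↦0, 6↦7, 7↦1, 8↦4, 9↦5, 10↦4]  zeros at y ∈ {2, 5}
  x = 3: [0↦1, 1↦5, 2↦7, 3↦7, 4↦5, 5↦1, 6↦6, 7↦9, 8↦10, 9↦9, 10↦6]  zeros at y ∈ ∅
  x = 4: [0↦5, 1↦7, 2↦7, 3↦5, 4↦1, 5↦6, 6↦9, 7↦10, 8↦9, 9↦6, 10↦1]  zeros at y ∈ ∅
  x = 5: [0↦2, 1↦2, 2↦0, 3↦7, 4↦1, 5↦4, 6↦5, 7↦4, 8↦1, 9↦7, 10↦0]  zeros at y ∈ {2, 10}
  x = 6: [0↦3, 1↦1, 2↦8, 3↦2, 4↦5, 5↦6, 6↦5, 7↦2, 8↦8, 9↦1, 10↦3]  zeros at y ∈ ∅
  x = 7: [0↦8, 1↦4, 2↦9, 3↦1, 4↦2, 5↦1, 6↦9, 7↦4, 8↦8, 9↦10, 10↦10]  zeros at y ∈ ∅
  x = 8: [0↦6, 1↦0, 2↦3, 3↦4, 4↦3, 5↦0, 6↦6, 7↦10, 8↦1, 9↦1, 10↦10]  zeros at y ∈ {1, 5}
  x = 9: [0↦8, 1↦0, 2↦1, 3↦0, 4↦8, 5↦3, 6↦7, 7↦9, 8↦9, 9↦7, 10↦3]  zeros at y ∈ {1, 3}
  x = 10: [0↦3, 1↦4, 2↦3, 3↦0, 4↦6, 5↦10, 6↦1, 7↦1, 8↦10, 9↦6, 10↦0]  zeros at y ∈ {3, 10}
Collecting zeros: affine points = {(2, 2), (2, 5), (5, 2), (5, 10), (8, 1), (8, 5), (9, 1), (9, 3), (10, 3), (10, 10)}.
Total count |C(F_11)_aff| = 10.


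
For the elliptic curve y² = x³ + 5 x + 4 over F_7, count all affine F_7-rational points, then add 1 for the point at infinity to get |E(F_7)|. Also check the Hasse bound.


Affine points = {(0, 2), (0, 5), (2, 1), (2, 6), (3, 2), (3, 5), (4, 2), (4, 5), (5, 0)}; affine count = 9; |E(F_7)| = 10.

Discriminant check: Δ ∝ 4a³ + 27b² = 4·5³ + 27·4² = 4·125 + 27·16 ≡ 1 (mod 7). Nonzero ⇒ E is nonsingular.
For each x ∈ F_7, compute rhs = x³ + 5·x + 4 mod 7, then count y ∈ F_7 with y² ≡ rhs.
  x = 0: rhs = 4, matching y values: 2, 5 (2 points).
  x = 1: rhs = 3, matching y values: none (0 points).
  x = 2: rhs = 1, matching y values: 1, 6 (2 points).
  x = 3: rhs = 4, matching y values: 2, 5 (2 points).
  x = 4: rhs = 4, matching y values: 2, 5 (2 points).
  x = 5: rhs = 0, matching y values: 0 (1 points).
  x = 6: rhs = 5, matching y values: none (0 points).
Total affine count: 9.
Full point count |E(F_7)| = 9 + 1 = 10.
Hasse bound: |10 − (7+1)| = |2| = 2 ≤ 2√7 ≈ 5.2915 ✓.


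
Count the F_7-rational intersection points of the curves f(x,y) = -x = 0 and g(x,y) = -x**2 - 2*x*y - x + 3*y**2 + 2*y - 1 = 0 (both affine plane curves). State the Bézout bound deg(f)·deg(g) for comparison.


Common zeros: {(0, 5), (0, 6)}; count = 2; Bézout bound = 2.

deg(f) = 1, deg(g) = 2, so Bézout bound = 2.
Scan x ∈ F_7. For each x, list the y ∈ F_7 with f(x, y) ≡ 0 and those with g(x, y) ≡ 0 (mod 7); the common zeros in that column are the intersection.
  x = 0: f ≡ 0 at y ∈ {0, 1, 2, 3, 4, 5, 6}; g ≡ 0 at y ∈ {5, 6}; common: {5, 6}.
  x = 1: f ≡ 0 at y ∈ ∅; g ≡ 0 at y ∈ {1, 6}; common: ∅.
  x = 2: f ≡ 0 at y ∈ ∅; g ≡ 0 at y ∈ {0, 3}; common: ∅.
  x = 3: f ≡ 0 at y ∈ ∅; g ≡ 0 at y ∈ {1, 5}; common: ∅.
  x = 4: f ≡ 0 at y ∈ ∅; g ≡ 0 at y ∈ {0, 2}; common: ∅.
  x = 5: f ≡ 0 at y ∈ ∅; g ≡ 0 at y ∈ {2, 3}; common: ∅.
  x = 6: f ≡ 0 at y ∈ ∅; g ≡ 0 at y ∈ {4}; common: ∅.
Collecting: common zeros = {(0, 5), (0, 6)}, so the count is 2.
Comparison with the Bézout bound: 2 ≤ 2 = deg(f)·deg(g), as expected for curves with no common component (the bound is attained).


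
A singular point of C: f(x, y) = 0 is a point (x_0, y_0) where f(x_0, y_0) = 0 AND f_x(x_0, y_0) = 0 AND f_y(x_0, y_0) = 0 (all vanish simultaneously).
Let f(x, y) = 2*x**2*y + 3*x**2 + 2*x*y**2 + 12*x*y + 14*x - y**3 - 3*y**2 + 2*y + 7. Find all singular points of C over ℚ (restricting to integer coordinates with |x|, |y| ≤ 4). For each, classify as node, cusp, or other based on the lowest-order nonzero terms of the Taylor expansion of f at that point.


Singular points: {(-1, -2)}; classification: node.

Compute partial derivatives:
  f_x = 4*x*y + 6*x + 2*y**2 + 12*y + 14.
  f_y = 2*x**2 + 4*x*y + 12*x - 3*y**2 - 6*y + 2.
Scan x_0 ∈ {−4, ..., 4}. For each x_0, f_y(x_0, y) is a polynomial in y; find its integer roots y ∈ {−4, ..., 4}, then test f_x and f at those candidates.
  x = -4: f_y(-4, y) = -3*y**2 - 22*y - 14; no integer root y with |y| ≤ 4.
  x = -3: f_y(-3, y) = -3*y**2 - 18*y - 16; no integer root y with |y| ≤ 4.
  x = -2: f_y(-2, y) = -3*y**2 - 14*y - 14; no integer root y with |y| ≤ 4.
  x = -1: f_y(-1, y) = -3*y**2 - 10*y - 8; vanishes at y ∈ {-2}. (-1, -2): f_x = 0, f = 0 — SINGULAR.
  x = 0: f_y(0, y) = -3*y**2 - 6*y + 2; no integer root y with |y| ≤ 4.
  x = 1: f_y(1, y) = -3*y**2 - 2*y + 16; vanishes at y ∈ {2}. (1, 2): f_x = 60 ≠ 0.
  x = 2: f_y(2, y) = -3*y**2 + 2*y + 34; no integer root y with |y| ≤ 4.
  x = 3: f_y(3, y) = -3*y**2 + 6*y + 56; no integer root y with |y| ≤ 4.
  x = 4: f_y(4, y) = -3*y**2 + 10*y + 82; no integer root y with |y| ≤ 4.
Only singular point on the grid: (-1, -2).
Classify: substitute x = -1 + u, y = -2 + v and expand: f = 2*u**2*v - u**2 + 2*u*v**2 - v**3 + v**2.
No constant or linear terms (consistent with a singular point). Quadratic part: -u**2 + v**2. Cubic part: 2*u**2*v + 2*u*v**2 - v**3.
The quadratic part v**2 - u**2 = (v − u)(v + u) splits into two distinct linear factors, so there are two distinct tangent lines y − -2 = ±(x − -1) — this is a node (ordinary double point).
Classification: node.


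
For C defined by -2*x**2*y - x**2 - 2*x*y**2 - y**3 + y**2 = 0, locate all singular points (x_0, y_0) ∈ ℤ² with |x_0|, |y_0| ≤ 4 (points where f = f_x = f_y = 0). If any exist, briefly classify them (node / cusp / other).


Singular points: {(0, 0)}; classification: node.

Compute partial derivatives:
  f_x = -4*x*y - 2*x - 2*y**2.
  f_y = -2*x**2 - 4*x*y - 3*y**2 + 2*y.
Scan x_0 ∈ {−4, ..., 4}. For each x_0, f_y(x_0, y) is a polynomial in y; find its integer roots y ∈ {−4, ..., 4}, then test f_x and f at those candidates.
  x = -4: f_y(-4, y) = -3*y**2 + 18*y - 32; no integer root y with |y| ≤ 4.
  x = -3: f_y(-3, y) = -3*y**2 + 14*y - 18; no integer root y with |y| ≤ 4.
  x = -2: f_y(-2, y) = -3*y**2 + 10*y - 8; vanishes at y ∈ {2}. (-2, 2): f_x = 12 ≠ 0.
  x = -1: f_y(-1, y) = -3*y**2 + 6*y - 2; no integer root y with |y| ≤ 4.
  x = 0: f_y(0, y) = -3*y**2 + 2*y; vanishes at y ∈ {0}. (0, 0): f_x = 0, f = 0 — SINGULAR.
  x = 1: f_y(1, y) = -3*y**2 - 2*y - 2; no integer root y with |y| ≤ 4.
  x = 2: f_y(2, y) = -3*y**2 - 6*y - 8; no integer root y with |y| ≤ 4.
  x = 3: f_y(3, y) = -3*y**2 - 10*y - 18; no integer root y with |y| ≤ 4.
  x = 4: f_y(4, y) = -3*y**2 - 14*y - 32; no integer root y with |y| ≤ 4.
Only singular point on the grid: (0, 0).
Classify: substitute x = 0 + u, y = 0 + v and expand: f = -2*u**2*v - u**2 - 2*u*v**2 - v**3 + v**2.
No constant or linear terms (consistent with a singular point). Quadratic part: -u**2 + v**2. Cubic part: -2*u**2*v - 2*u*v**2 - v**3.
The quadratic part v**2 - u**2 = (v − u)(v + u) splits into two distinct linear factors, so there are two distinct tangent lines y − 0 = ±(x − 0) — this is a node (ordinary double point).
Classification: node.


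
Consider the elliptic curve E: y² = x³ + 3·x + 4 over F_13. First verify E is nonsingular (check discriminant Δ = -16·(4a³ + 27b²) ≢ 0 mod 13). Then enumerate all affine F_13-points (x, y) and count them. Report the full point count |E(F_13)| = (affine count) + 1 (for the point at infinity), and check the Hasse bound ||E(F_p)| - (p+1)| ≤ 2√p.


Affine points = {(0, 2), (0, 11), (3, 1), (3, 12), (5, 1), (5, 12), (6, 2), (6, 11), (7, 2), (7, 11), (11, 4), (11, 9), (12, 0)}; affine count = 13; |E(F_13)| = 14.

Discriminant check: Δ ∝ 4a³ + 27b² = 4·3³ + 27·4² = 4·27 + 27·16 ≡ 7 (mod 13). Nonzero ⇒ E is nonsingular.
For each x ∈ F_13, compute rhs = x³ + 3·x + 4 mod 13, then count y ∈ F_13 with y² ≡ rhs.
  x = 0: rhs = 4, matching y values: 2, 11 (2 points).
  x = 1: rhs = 8, matching y values: none (0 points).
  x = 2: rhs = 5, matching y values: none (0 points).
  x = 3: rhs = 1, matching y values: 1, 12 (2 points).
  x = 4: rhs = 2, matching y values: none (0 points).
  x = 5: rhs = 1, matching y values: 1, 12 (2 points).
  x = 6: rhs = 4, matching y values: 2, 11 (2 points).
  x = 7: rhs = 4, matching y values: 2, 11 (2 points).
  x = 8: rhs = 7, matching y values: none (0 points).
  x = 9: rhs = 6, matching y values: none (0 points).
  x = 10: rhs = 7, matching y values: none (0 points).
  x = 11: rhs = 3, matching y values: 4, 9 (2 points).
  x = 12: rhs = 0, matching y values: 0 (1 points).
Total affine count: 13.
Full point count |E(F_13)| = 13 + 1 = 14.
Hasse bound: |14 − (13+1)| = |0| = 0 ≤ 2√13 ≈ 7.2111 ✓.


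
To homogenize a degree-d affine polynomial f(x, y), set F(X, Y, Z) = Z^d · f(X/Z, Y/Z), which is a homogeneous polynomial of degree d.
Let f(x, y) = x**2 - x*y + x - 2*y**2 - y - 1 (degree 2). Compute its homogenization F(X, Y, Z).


F(X, Y, Z) = X**2 - X*Y + X*Z - 2*Y**2 - Y*Z - Z**2

deg(f) = 2.
Substitute x = X/Z, y = Y/Z into f, then multiply by Z^2.
  monomial 1·x^2·y^0 ↦ 1·X^2·Y^0·Z^0.
  monomial -1·x^1·y^1 ↦ -1·X^1·Y^1·Z^0.
  monomial 1·x^1·y^0 ↦ 1·X^1·Y^0·Z^1.
  monomial -2·x^0·y^2 ↦ -2·X^0·Y^2·Z^0.
  monomial -1·x^0·y^1 ↦ -1·X^0·Y^1·Z^1.
  monomial -1·x^0·y^0 ↦ -1·X^0·Y^0·Z^2.
Collecting: F(X, Y, Z) = X**2 - X*Y + X*Z - 2*Y**2 - Y*Z - Z**2.


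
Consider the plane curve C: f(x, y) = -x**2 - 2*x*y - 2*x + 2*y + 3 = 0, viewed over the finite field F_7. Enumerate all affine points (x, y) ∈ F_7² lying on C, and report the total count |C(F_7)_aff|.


Affine F_7-points: {(0, 2), (1, 0), (1, 1), (1, 2), (1, 3), (1, 4), (1, 5), (1, 6), (2, 1), (3, 4), (4, 0), (5, 3), (6, 6)}; count = 13.

For each of the 49 pairs (x, y) ∈ F_7², evaluate f(x, y) mod 7. Record the zeros.
  x = 0: [0↦3, 1↦5, 2↦0, 3↦2, 4↦4, 5↦6, 6↦1]  zeros at y ∈ {2}
  x = 1: [0↦0, 1↦0, 2↦0, 3↦0, 4↦0, 5↦0, 6↦0]  zeros at y ∈ {0, 1, 2, 3, 4, 5, 6}
  x = 2: [0↦2, 1↦0, 2↦5, 3↦3, 4↦1, 5↦6, 6↦4]  zeros at y ∈ {1}
  x = 3: [0↦2, 1↦5, 2↦1, 3↦4, 4↦0, 5↦3, 6↦6]  zeros at y ∈ {4}
  x = 4: [0↦0, 1↦1, 2↦2, 3↦3, 4↦4, 5↦5, 6↦6]  zeros at y ∈ {0}
  x = 5: [0↦3, 1↦2, 2↦1, 3↦0, 4↦6, 5↦5, 6↦4]  zeros at y ∈ {3}
  x = 6: [0↦4, 1↦1, 2↦5, 3↦2, 4↦6, 5↦3, 6↦0]  zeros at y ∈ {6}
Collecting zeros: affine points = {(0, 2), (1, 0), (1, 1), (1, 2), (1, 3), (1, 4), (1, 5), (1, 6), (2, 1), (3, 4), (4, 0), (5, 3), (6, 6)}.
Total count |C(F_7)_aff| = 13.


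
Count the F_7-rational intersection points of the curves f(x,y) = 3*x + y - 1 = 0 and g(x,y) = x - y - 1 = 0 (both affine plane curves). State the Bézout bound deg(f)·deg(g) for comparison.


Common zeros: {(4, 3)}; count = 1; Bézout bound = 1.

deg(f) = 1, deg(g) = 1, so Bézout bound = 1.
Scan x ∈ F_7. For each x, list the y ∈ F_7 with f(x, y) ≡ 0 and those with g(x, y) ≡ 0 (mod 7); the common zeros in that column are the intersection.
  x = 0: f ≡ 0 at y ∈ {1}; g ≡ 0 at y ∈ {6}; common: ∅.
  x = 1: f ≡ 0 at y ∈ {5}; g ≡ 0 at y ∈ {0}; common: ∅.
  x = 2: f ≡ 0 at y ∈ {2}; g ≡ 0 at y ∈ {1}; common: ∅.
  x = 3: f ≡ 0 at y ∈ {6}; g ≡ 0 at y ∈ {2}; common: ∅.
  x = 4: f ≡ 0 at y ∈ {3}; g ≡ 0 at y ∈ {3}; common: {3}.
  x = 5: f ≡ 0 at y ∈ {0}; g ≡ 0 at y ∈ {4}; common: ∅.
  x = 6: f ≡ 0 at y ∈ {4}; g ≡ 0 at y ∈ {5}; common: ∅.
Collecting: common zeros = {(4, 3)}, so the count is 1.
Comparison with the Bézout bound: 1 ≤ 1 = deg(f)·deg(g), as expected for curves with no common component (the bound is attained).


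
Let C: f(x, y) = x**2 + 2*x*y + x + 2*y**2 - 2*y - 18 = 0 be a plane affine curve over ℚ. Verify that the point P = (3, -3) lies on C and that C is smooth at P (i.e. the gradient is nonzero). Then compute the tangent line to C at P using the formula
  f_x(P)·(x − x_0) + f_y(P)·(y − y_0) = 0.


Tangent line at P: x - 8*y - 27 = 0.

Step 1: f(3, -3) = 0, so P lies on C.
Step 2: partial derivatives
  f_x(x, y) = 2*x + 2*y + 1, f_y(x, y) = 2*x + 4*y - 2.
  f_x(P) = 1, f_y(P) = -8 (gradient nonzero, so P is smooth).
Step 3: tangent line at P: 1·(x − 3) + -8·(y − -3) = 0.
Expanding: x - 8*y - 27 = 0.


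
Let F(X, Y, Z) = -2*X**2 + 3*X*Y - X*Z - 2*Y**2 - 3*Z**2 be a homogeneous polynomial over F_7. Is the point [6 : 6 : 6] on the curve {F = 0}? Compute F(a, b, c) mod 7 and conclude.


F(6,6,6) ≡ 2 (mod 7); P is NOT on the curve.

Evaluate F(6, 6, 6) term-by-term (mod 7).
  -2*X**2 ↦ -2·36·1·1 = -72
  3*X*Y ↦ 3·6·6·1 = 108
  -X*Z ↦ -1·6·1·6 = -36
  -2*Y**2 ↦ -2·1·36·1 = -72
  -3*Z**2 ↦ -3·1·1·36 = -108
Sum: F(6, 6, 6) = (-72) + (108) + (-36) + (-72) + (-108) = -180.
Reducing mod 7: -180 ≡ 2 (mod 7).
Since F(a, b, c) ≡ 2 ≠ 0 (mod 7), P does NOT lie on the curve.


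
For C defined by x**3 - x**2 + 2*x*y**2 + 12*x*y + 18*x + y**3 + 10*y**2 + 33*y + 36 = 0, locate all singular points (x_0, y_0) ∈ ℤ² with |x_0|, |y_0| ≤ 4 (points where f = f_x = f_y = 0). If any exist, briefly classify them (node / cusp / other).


Singular points: {(0, -3)}; classification: node.

Compute partial derivatives:
  f_x = 3*x**2 - 2*x + 2*y**2 + 12*y + 18.
  f_y = 4*x*y + 12*x + 3*y**2 + 20*y + 33.
Scan x_0 ∈ {−4, ..., 4}. For each x_0, f_y(x_0, y) is a polynomial in y; find its integer roots y ∈ {−4, ..., 4}, then test f_x and f at those candidates.
  x = -4: f_y(-4, y) = 3*y**2 + 4*y - 15; vanishes at y ∈ {-3}. (-4, -3): f_x = 56 ≠ 0.
  x = -3: f_y(-3, y) = 3*y**2 + 8*y - 3; vanishes at y ∈ {-3}. (-3, -3): f_x = 33 ≠ 0.
  x = -2: f_y(-2, y) = 3*y**2 + 12*y + 9; vanishes at y ∈ {-3, -1}. (-2, -3): f_x = 16 ≠ 0; (-2, -1): f_x = 24 ≠ 0.
  x = -1: f_y(-1, y) = 3*y**2 + 16*y + 21; vanishes at y ∈ {-3}. (-1, -3): f_x = 5 ≠ 0.
  x = 0: f_y(0, y) = 3*y**2 + 20*y + 33; vanishes at y ∈ {-3}. (0, -3): f_x = 0, f = 0 — SINGULAR.
  x = 1: f_y(1, y) = 3*y**2 + 24*y + 45; vanishes at y ∈ {-3}. (1, -3): f_x = 1 ≠ 0.
  x = 2: f_y(2, y) = 3*y**2 + 28*y + 57; vanishes at y ∈ {-3}. (2, -3): f_x = 8 ≠ 0.
  x = 3: f_y(3, y) = 3*y**2 + 32*y + 69; vanishes at y ∈ {-3}. (3, -3): f_x = 21 ≠ 0.
  x = 4: f_y(4, y) = 3*y**2 + 36*y + 81; vanishes at y ∈ {-3}. (4, -3): f_x = 40 ≠ 0.
Only singular point on the grid: (0, -3).
Classify: substitute x = 0 + u, y = -3 + v and expand: f = u**3 - u**2 + 2*u*v**2 + v**3 + v**2.
No constant or linear terms (consistent with a singular point). Quadratic part: -u**2 + v**2. Cubic part: u**3 + 2*u*v**2 + v**3.
The quadratic part v**2 - u**2 = (v − u)(v + u) splits into two distinct linear factors, so there are two distinct tangent lines y − -3 = ±(x − 0) — this is a node (ordinary double point).
Classification: node.


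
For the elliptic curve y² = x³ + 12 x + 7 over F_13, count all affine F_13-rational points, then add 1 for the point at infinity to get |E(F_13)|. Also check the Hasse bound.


Affine points = {(2, 0), (5, 6), (5, 7), (6, 3), (6, 10), (8, 2), (8, 11), (9, 5), (9, 8), (10, 3), (10, 10), (11, 1), (11, 12)}; affine count = 13; |E(F_13)| = 14.

Discriminant check: Δ ∝ 4a³ + 27b² = 4·12³ + 27·7² = 4·1728 + 27·49 ≡ 6 (mod 13). Nonzero ⇒ E is nonsingular.
For each x ∈ F_13, compute rhs = x³ + 12·x + 7 mod 13, then count y ∈ F_13 with y² ≡ rhs.
  x = 0: rhs = 7, matching y values: none (0 points).
  x = 1: rhs = 7, matching y values: none (0 points).
  x = 2: rhs = 0, matching y values: 0 (1 points).
  x = 3: rhs = 5, matching y values: none (0 points).
  x = 4: rhs = 2, matching y values: none (0 points).
  x = 5: rhs = 10, matching y values: 6, 7 (2 points).
  x = 6: rhs = 9, matching y values: 3, 10 (2 points).
  x = 7: rhs = 5, matching y values: none (0 points).
  x = 8: rhs = 4, matching y values: 2, 11 (2 points).
  x = 9: rhs = 12, matching y values: 5, 8 (2 points).
  x = 10: rhs = 9, matching y values: 3, 10 (2 points).
  x = 11: rhs = 1, matching y values: 1, 12 (2 points).
  x = 12: rhs = 7, matching y values: none (0 points).
Total affine count: 13.
Full point count |E(F_13)| = 13 + 1 = 14.
Hasse bound: |14 − (13+1)| = |0| = 0 ≤ 2√13 ≈ 7.2111 ✓.


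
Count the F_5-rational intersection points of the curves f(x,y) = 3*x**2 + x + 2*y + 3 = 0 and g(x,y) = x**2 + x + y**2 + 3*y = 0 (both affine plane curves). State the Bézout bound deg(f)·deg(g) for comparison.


Common zeros: {(1, 4), (4, 0)}; count = 2; Bézout bound = 4.

deg(f) = 2, deg(g) = 2, so Bézout bound = 4.
Scan x ∈ F_5. For each x, list the y ∈ F_5 with f(x, y) ≡ 0 and those with g(x, y) ≡ 0 (mod 5); the common zeros in that column are the intersection.
  x = 0: f ≡ 0 at y ∈ {1}; g ≡ 0 at y ∈ {0, 2}; common: ∅.
  x = 1: f ≡ 0 at y ∈ {4}; g ≡ 0 at y ∈ {3, 4}; common: {4}.
  x = 2: f ≡ 0 at y ∈ {4}; g ≡ 0 at y ∈ {1}; common: ∅.
  x = 3: f ≡ 0 at y ∈ {1}; g ≡ 0 at y ∈ {3, 4}; common: ∅.
  x = 4: f ≡ 0 at y ∈ {0}; g ≡ 0 at y ∈ {0, 2}; common: {0}.
Collecting: common zeros = {(1, 4), (4, 0)}, so the count is 2.
Comparison with the Bézout bound: 2 ≤ 4 = deg(f)·deg(g), as expected for curves with no common component (the affine F_5-count falls short of the bound because intersections may lie at infinity, over extension fields, or carry multiplicity).


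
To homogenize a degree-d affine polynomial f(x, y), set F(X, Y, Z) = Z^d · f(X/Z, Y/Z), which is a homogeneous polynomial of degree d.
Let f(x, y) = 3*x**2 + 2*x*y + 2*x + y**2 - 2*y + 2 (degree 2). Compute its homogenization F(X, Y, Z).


F(X, Y, Z) = 3*X**2 + 2*X*Y + 2*X*Z + Y**2 - 2*Y*Z + 2*Z**2

deg(f) = 2.
Substitute x = X/Z, y = Y/Z into f, then multiply by Z^2.
  monomial 3·x^2·y^0 ↦ 3·X^2·Y^0·Z^0.
  monomial 2·x^1·y^1 ↦ 2·X^1·Y^1·Z^0.
  monomial 2·x^1·y^0 ↦ 2·X^1·Y^0·Z^1.
  monomial 1·x^0·y^2 ↦ 1·X^0·Y^2·Z^0.
  monomial -2·x^0·y^1 ↦ -2·X^0·Y^1·Z^1.
  monomial 2·x^0·y^0 ↦ 2·X^0·Y^0·Z^2.
Collecting: F(X, Y, Z) = 3*X**2 + 2*X*Y + 2*X*Z + Y**2 - 2*Y*Z + 2*Z**2.
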